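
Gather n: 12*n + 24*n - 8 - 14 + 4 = 36*n - 18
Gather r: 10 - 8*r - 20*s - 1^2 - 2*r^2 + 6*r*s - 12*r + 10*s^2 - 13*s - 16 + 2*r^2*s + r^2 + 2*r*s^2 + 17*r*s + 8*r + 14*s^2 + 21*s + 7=r^2*(2*s - 1) + r*(2*s^2 + 23*s - 12) + 24*s^2 - 12*s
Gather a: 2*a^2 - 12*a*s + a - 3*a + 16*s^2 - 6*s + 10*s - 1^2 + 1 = 2*a^2 + a*(-12*s - 2) + 16*s^2 + 4*s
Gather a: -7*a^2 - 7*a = -7*a^2 - 7*a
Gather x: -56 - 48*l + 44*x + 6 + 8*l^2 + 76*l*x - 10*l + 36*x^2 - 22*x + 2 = 8*l^2 - 58*l + 36*x^2 + x*(76*l + 22) - 48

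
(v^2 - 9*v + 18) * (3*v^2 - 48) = 3*v^4 - 27*v^3 + 6*v^2 + 432*v - 864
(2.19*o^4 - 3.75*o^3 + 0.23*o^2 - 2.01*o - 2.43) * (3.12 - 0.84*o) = -1.8396*o^5 + 9.9828*o^4 - 11.8932*o^3 + 2.406*o^2 - 4.23*o - 7.5816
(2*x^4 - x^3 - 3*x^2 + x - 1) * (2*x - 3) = 4*x^5 - 8*x^4 - 3*x^3 + 11*x^2 - 5*x + 3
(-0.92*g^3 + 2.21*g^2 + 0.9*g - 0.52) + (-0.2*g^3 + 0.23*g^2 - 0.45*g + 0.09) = -1.12*g^3 + 2.44*g^2 + 0.45*g - 0.43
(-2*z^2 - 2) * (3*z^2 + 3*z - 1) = -6*z^4 - 6*z^3 - 4*z^2 - 6*z + 2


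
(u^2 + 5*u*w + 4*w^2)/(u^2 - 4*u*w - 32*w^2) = (u + w)/(u - 8*w)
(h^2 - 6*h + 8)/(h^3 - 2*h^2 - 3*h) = (-h^2 + 6*h - 8)/(h*(-h^2 + 2*h + 3))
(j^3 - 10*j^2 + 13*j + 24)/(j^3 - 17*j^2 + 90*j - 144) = (j + 1)/(j - 6)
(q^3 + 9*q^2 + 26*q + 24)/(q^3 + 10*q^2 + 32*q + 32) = (q + 3)/(q + 4)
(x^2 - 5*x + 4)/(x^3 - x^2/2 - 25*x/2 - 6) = 2*(x - 1)/(2*x^2 + 7*x + 3)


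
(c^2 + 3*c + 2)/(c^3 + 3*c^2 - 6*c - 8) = (c + 2)/(c^2 + 2*c - 8)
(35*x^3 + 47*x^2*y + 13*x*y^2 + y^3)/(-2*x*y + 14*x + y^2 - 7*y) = (-35*x^3 - 47*x^2*y - 13*x*y^2 - y^3)/(2*x*y - 14*x - y^2 + 7*y)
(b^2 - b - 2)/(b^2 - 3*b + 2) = (b + 1)/(b - 1)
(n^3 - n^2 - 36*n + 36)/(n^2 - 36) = n - 1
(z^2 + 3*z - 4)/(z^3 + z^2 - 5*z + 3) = (z + 4)/(z^2 + 2*z - 3)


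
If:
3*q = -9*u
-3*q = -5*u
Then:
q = 0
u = 0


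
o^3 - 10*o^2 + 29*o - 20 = (o - 5)*(o - 4)*(o - 1)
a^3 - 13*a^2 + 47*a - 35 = (a - 7)*(a - 5)*(a - 1)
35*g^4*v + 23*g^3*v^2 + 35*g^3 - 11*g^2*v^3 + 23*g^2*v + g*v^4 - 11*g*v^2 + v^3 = (-7*g + v)*(-5*g + v)*(g + v)*(g*v + 1)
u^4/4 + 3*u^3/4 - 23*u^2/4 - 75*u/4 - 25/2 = (u/2 + 1/2)*(u/2 + 1)*(u - 5)*(u + 5)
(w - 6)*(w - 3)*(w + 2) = w^3 - 7*w^2 + 36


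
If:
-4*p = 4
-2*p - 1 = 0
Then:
No Solution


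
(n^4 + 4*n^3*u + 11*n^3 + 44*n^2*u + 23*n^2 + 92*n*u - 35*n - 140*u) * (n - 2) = n^5 + 4*n^4*u + 9*n^4 + 36*n^3*u + n^3 + 4*n^2*u - 81*n^2 - 324*n*u + 70*n + 280*u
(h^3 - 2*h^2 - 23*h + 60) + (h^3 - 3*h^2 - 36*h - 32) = 2*h^3 - 5*h^2 - 59*h + 28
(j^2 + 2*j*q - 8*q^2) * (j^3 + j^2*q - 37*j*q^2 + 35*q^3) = j^5 + 3*j^4*q - 43*j^3*q^2 - 47*j^2*q^3 + 366*j*q^4 - 280*q^5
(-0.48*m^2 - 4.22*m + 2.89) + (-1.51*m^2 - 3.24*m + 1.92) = -1.99*m^2 - 7.46*m + 4.81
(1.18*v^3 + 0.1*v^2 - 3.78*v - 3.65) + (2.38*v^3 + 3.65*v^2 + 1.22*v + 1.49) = 3.56*v^3 + 3.75*v^2 - 2.56*v - 2.16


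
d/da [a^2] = 2*a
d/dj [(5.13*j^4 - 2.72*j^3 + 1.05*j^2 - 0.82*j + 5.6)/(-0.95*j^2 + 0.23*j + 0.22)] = (-9.747*j^5 + 6.1237*j^4 + 3.2632*j^3 - 2.3327*j^2 + 11.102*j - 1.4684)/(0.9025*j^4 - 0.437*j^3 - 0.3651*j^2 + 0.1012*j + 0.0484)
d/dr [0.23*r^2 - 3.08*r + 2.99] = 0.46*r - 3.08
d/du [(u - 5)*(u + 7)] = 2*u + 2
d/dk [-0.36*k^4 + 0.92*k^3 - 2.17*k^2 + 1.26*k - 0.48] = -1.44*k^3 + 2.76*k^2 - 4.34*k + 1.26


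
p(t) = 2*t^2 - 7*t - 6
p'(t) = 4*t - 7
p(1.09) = -11.25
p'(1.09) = -2.64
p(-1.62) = 10.59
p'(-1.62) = -13.48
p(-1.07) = 3.78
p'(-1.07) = -11.28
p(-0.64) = -0.70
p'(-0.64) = -9.56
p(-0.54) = -1.64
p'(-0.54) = -9.16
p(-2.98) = 32.62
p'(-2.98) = -18.92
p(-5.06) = 80.63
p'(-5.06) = -27.24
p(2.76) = -10.08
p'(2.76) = 4.04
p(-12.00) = 366.00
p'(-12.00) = -55.00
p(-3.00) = 33.00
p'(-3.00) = -19.00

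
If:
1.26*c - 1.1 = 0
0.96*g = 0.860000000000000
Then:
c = 0.87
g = 0.90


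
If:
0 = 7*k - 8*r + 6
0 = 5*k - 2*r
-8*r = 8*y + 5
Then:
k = 6/13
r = 15/13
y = -185/104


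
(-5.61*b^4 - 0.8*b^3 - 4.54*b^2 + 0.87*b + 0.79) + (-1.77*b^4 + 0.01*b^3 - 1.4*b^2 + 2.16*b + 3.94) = -7.38*b^4 - 0.79*b^3 - 5.94*b^2 + 3.03*b + 4.73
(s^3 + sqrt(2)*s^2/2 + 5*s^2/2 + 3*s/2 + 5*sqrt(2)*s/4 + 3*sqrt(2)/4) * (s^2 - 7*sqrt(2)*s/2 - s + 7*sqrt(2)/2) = s^5 - 3*sqrt(2)*s^4 + 3*s^4/2 - 9*sqrt(2)*s^3/2 - 9*s^3/2 - 27*s^2/4 + 3*sqrt(2)*s^2 + 7*s/2 + 9*sqrt(2)*s/2 + 21/4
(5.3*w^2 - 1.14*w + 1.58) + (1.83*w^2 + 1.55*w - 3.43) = 7.13*w^2 + 0.41*w - 1.85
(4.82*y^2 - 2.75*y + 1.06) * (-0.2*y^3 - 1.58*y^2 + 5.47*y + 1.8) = -0.964*y^5 - 7.0656*y^4 + 30.4984*y^3 - 8.0413*y^2 + 0.8482*y + 1.908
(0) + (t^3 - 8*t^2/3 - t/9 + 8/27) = t^3 - 8*t^2/3 - t/9 + 8/27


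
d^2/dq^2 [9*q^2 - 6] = 18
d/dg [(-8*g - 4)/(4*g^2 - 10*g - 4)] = 2*(4*g^2 + 4*g - 1)/(4*g^4 - 20*g^3 + 17*g^2 + 20*g + 4)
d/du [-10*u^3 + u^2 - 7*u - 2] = -30*u^2 + 2*u - 7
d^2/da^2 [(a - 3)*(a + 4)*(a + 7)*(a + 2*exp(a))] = 2*a^3*exp(a) + 28*a^2*exp(a) + 12*a^2 + 66*a*exp(a) + 48*a - 156*exp(a) - 10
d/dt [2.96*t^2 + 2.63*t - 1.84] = 5.92*t + 2.63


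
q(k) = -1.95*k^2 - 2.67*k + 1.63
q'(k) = -3.9*k - 2.67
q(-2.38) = -3.06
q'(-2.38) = 6.61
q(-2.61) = -4.68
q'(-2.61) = 7.51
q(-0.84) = 2.50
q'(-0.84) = 0.61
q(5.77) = -78.70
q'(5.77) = -25.17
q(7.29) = -121.47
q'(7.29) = -31.10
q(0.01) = 1.60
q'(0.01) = -2.71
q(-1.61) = 0.87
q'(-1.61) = 3.61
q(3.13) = -25.83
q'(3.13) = -14.88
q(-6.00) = -52.55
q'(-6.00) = 20.73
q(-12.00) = -247.13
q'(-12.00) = 44.13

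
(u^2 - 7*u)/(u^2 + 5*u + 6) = u*(u - 7)/(u^2 + 5*u + 6)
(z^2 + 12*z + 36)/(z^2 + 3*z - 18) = (z + 6)/(z - 3)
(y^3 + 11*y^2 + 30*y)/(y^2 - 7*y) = (y^2 + 11*y + 30)/(y - 7)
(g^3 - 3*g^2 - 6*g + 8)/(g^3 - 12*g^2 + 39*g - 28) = (g + 2)/(g - 7)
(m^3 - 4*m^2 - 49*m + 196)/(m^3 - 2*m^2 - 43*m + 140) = (m - 7)/(m - 5)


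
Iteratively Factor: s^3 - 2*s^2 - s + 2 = (s - 2)*(s^2 - 1) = (s - 2)*(s - 1)*(s + 1)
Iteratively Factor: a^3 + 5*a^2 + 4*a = (a + 1)*(a^2 + 4*a) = a*(a + 1)*(a + 4)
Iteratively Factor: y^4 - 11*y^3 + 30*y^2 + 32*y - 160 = (y - 4)*(y^3 - 7*y^2 + 2*y + 40) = (y - 5)*(y - 4)*(y^2 - 2*y - 8) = (y - 5)*(y - 4)^2*(y + 2)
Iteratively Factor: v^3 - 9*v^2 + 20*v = (v)*(v^2 - 9*v + 20) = v*(v - 5)*(v - 4)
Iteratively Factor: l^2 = (l)*(l)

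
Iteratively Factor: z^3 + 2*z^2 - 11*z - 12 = (z + 1)*(z^2 + z - 12) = (z + 1)*(z + 4)*(z - 3)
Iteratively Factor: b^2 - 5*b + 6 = (b - 2)*(b - 3)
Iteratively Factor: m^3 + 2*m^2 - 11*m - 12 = (m + 4)*(m^2 - 2*m - 3) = (m + 1)*(m + 4)*(m - 3)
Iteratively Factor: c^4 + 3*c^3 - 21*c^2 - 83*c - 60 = (c + 3)*(c^3 - 21*c - 20) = (c - 5)*(c + 3)*(c^2 + 5*c + 4) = (c - 5)*(c + 3)*(c + 4)*(c + 1)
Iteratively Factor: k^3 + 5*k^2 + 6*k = (k + 3)*(k^2 + 2*k) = k*(k + 3)*(k + 2)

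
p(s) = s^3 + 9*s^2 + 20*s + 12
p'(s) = 3*s^2 + 18*s + 20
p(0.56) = 26.20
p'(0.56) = 31.02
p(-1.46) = -1.13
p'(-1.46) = 0.11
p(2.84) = 164.30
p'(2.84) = 95.32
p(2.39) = 124.86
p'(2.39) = 80.16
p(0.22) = 16.85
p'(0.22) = 24.11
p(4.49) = 373.76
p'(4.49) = 161.30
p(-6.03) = -0.61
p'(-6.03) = 20.54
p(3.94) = 291.68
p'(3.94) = 137.49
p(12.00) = 3276.00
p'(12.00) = 668.00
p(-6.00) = 0.00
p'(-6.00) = 20.00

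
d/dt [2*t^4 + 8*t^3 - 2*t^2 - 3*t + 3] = 8*t^3 + 24*t^2 - 4*t - 3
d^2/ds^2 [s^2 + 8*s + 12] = 2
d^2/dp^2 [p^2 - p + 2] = 2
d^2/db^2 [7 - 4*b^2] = -8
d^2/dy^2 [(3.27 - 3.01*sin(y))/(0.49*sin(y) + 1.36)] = (-2.790991*sin(y)^2 + 7.746424*sin(y) + 5.581982)/(0.117649*sin(y)^3 + 0.979608*sin(y)^2 + 2.718912*sin(y) + 2.515456)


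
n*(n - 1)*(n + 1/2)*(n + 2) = n^4 + 3*n^3/2 - 3*n^2/2 - n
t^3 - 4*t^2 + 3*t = t*(t - 3)*(t - 1)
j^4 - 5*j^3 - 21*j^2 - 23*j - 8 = (j - 8)*(j + 1)^3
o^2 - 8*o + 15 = (o - 5)*(o - 3)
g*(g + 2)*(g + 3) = g^3 + 5*g^2 + 6*g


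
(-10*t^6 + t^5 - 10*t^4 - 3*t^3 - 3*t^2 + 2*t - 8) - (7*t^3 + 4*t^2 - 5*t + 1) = -10*t^6 + t^5 - 10*t^4 - 10*t^3 - 7*t^2 + 7*t - 9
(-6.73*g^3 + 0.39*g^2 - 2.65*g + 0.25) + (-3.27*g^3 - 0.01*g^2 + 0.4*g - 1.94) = -10.0*g^3 + 0.38*g^2 - 2.25*g - 1.69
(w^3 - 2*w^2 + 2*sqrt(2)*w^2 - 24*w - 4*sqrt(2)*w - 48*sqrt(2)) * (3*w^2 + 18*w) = 3*w^5 + 6*sqrt(2)*w^4 + 12*w^4 - 108*w^3 + 24*sqrt(2)*w^3 - 432*w^2 - 216*sqrt(2)*w^2 - 864*sqrt(2)*w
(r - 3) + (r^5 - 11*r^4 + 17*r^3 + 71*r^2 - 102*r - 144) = r^5 - 11*r^4 + 17*r^3 + 71*r^2 - 101*r - 147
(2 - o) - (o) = 2 - 2*o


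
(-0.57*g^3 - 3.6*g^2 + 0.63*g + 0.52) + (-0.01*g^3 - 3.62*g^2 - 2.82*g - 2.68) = -0.58*g^3 - 7.22*g^2 - 2.19*g - 2.16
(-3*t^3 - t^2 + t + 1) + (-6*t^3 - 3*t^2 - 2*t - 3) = -9*t^3 - 4*t^2 - t - 2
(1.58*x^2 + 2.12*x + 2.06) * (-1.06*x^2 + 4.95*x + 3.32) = -1.6748*x^4 + 5.5738*x^3 + 13.556*x^2 + 17.2354*x + 6.8392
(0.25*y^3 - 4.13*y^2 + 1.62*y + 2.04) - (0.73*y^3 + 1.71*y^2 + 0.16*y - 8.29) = -0.48*y^3 - 5.84*y^2 + 1.46*y + 10.33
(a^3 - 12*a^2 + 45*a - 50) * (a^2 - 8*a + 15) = a^5 - 20*a^4 + 156*a^3 - 590*a^2 + 1075*a - 750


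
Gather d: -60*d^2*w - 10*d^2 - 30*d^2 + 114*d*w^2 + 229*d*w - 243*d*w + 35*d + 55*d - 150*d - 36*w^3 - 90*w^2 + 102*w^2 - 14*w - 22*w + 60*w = d^2*(-60*w - 40) + d*(114*w^2 - 14*w - 60) - 36*w^3 + 12*w^2 + 24*w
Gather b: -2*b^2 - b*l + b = -2*b^2 + b*(1 - l)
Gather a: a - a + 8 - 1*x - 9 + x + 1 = 0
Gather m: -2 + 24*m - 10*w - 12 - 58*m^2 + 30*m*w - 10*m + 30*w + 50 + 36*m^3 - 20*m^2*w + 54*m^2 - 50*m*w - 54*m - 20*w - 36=36*m^3 + m^2*(-20*w - 4) + m*(-20*w - 40)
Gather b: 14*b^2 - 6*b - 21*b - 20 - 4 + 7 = 14*b^2 - 27*b - 17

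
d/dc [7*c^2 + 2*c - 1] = 14*c + 2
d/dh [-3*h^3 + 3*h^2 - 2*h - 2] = -9*h^2 + 6*h - 2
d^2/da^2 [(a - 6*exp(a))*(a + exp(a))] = -5*a*exp(a) - 24*exp(2*a) - 10*exp(a) + 2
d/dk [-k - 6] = -1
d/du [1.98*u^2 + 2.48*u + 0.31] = 3.96*u + 2.48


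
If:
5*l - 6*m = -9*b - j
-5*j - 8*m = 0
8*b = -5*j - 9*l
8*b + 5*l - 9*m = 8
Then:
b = -1136/429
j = 2624/429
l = -448/429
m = -1640/429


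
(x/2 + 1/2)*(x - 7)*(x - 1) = x^3/2 - 7*x^2/2 - x/2 + 7/2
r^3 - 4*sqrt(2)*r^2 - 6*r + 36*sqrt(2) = (r - 3*sqrt(2))^2*(r + 2*sqrt(2))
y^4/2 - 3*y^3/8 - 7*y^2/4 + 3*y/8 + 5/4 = (y/2 + 1/2)*(y - 2)*(y - 1)*(y + 5/4)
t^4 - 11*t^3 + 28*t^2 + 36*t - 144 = (t - 6)*(t - 4)*(t - 3)*(t + 2)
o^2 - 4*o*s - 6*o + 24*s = (o - 6)*(o - 4*s)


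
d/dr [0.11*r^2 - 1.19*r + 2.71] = 0.22*r - 1.19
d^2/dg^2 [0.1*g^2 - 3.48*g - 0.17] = 0.200000000000000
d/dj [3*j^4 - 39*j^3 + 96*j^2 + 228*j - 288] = 12*j^3 - 117*j^2 + 192*j + 228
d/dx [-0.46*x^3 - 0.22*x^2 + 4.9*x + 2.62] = -1.38*x^2 - 0.44*x + 4.9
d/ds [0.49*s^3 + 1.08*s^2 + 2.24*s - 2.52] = 1.47*s^2 + 2.16*s + 2.24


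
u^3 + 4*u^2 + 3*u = u*(u + 1)*(u + 3)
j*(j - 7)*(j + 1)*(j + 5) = j^4 - j^3 - 37*j^2 - 35*j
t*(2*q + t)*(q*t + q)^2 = 2*q^3*t^3 + 4*q^3*t^2 + 2*q^3*t + q^2*t^4 + 2*q^2*t^3 + q^2*t^2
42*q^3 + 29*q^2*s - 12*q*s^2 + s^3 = (-7*q + s)*(-6*q + s)*(q + s)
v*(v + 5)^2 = v^3 + 10*v^2 + 25*v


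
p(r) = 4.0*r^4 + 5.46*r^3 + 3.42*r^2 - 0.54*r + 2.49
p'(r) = 16.0*r^3 + 16.38*r^2 + 6.84*r - 0.54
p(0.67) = 6.11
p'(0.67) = 16.21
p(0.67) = 6.11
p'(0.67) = 16.21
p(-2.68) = 129.75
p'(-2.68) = -209.20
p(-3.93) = 680.20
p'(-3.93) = -745.61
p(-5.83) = 3660.93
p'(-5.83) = -2654.16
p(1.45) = 43.23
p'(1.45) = 92.59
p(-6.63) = 6294.01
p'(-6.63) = -3988.82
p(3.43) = 814.86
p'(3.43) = 861.29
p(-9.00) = 22548.03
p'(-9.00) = -10399.32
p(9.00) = 30498.99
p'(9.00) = 13051.80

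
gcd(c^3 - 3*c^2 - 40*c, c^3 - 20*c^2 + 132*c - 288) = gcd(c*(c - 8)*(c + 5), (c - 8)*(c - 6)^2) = c - 8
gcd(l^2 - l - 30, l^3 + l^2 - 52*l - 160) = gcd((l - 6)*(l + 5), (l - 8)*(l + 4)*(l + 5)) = l + 5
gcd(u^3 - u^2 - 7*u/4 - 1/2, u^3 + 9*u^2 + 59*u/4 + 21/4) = u + 1/2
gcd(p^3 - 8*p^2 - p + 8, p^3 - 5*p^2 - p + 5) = p^2 - 1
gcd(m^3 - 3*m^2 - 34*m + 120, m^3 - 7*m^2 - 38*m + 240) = m^2 + m - 30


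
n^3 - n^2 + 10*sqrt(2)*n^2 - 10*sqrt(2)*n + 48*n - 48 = (n - 1)*(n + 4*sqrt(2))*(n + 6*sqrt(2))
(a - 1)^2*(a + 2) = a^3 - 3*a + 2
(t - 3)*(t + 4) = t^2 + t - 12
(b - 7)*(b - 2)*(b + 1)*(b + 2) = b^4 - 6*b^3 - 11*b^2 + 24*b + 28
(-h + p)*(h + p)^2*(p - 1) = -h^3*p + h^3 - h^2*p^2 + h^2*p + h*p^3 - h*p^2 + p^4 - p^3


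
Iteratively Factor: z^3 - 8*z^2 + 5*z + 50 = (z + 2)*(z^2 - 10*z + 25) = (z - 5)*(z + 2)*(z - 5)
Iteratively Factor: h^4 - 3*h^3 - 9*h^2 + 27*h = (h - 3)*(h^3 - 9*h) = h*(h - 3)*(h^2 - 9) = h*(h - 3)^2*(h + 3)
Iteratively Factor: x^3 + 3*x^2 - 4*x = (x - 1)*(x^2 + 4*x) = (x - 1)*(x + 4)*(x)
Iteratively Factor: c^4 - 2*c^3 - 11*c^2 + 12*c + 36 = (c + 2)*(c^3 - 4*c^2 - 3*c + 18) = (c - 3)*(c + 2)*(c^2 - c - 6) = (c - 3)^2*(c + 2)*(c + 2)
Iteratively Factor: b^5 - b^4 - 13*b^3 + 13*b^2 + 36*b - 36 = (b + 3)*(b^4 - 4*b^3 - b^2 + 16*b - 12) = (b - 2)*(b + 3)*(b^3 - 2*b^2 - 5*b + 6) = (b - 2)*(b + 2)*(b + 3)*(b^2 - 4*b + 3) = (b - 2)*(b - 1)*(b + 2)*(b + 3)*(b - 3)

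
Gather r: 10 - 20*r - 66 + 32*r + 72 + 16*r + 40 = 28*r + 56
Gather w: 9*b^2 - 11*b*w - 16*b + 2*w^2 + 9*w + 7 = 9*b^2 - 16*b + 2*w^2 + w*(9 - 11*b) + 7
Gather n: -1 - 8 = -9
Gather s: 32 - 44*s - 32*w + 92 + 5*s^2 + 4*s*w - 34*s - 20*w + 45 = 5*s^2 + s*(4*w - 78) - 52*w + 169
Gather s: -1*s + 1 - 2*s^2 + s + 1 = 2 - 2*s^2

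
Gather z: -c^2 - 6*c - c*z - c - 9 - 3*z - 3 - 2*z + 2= -c^2 - 7*c + z*(-c - 5) - 10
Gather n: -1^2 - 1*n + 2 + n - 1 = 0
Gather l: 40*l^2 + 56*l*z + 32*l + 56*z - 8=40*l^2 + l*(56*z + 32) + 56*z - 8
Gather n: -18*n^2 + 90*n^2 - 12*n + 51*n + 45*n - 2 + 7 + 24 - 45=72*n^2 + 84*n - 16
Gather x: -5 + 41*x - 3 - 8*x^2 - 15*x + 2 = -8*x^2 + 26*x - 6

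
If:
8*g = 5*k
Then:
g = 5*k/8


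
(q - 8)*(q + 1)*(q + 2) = q^3 - 5*q^2 - 22*q - 16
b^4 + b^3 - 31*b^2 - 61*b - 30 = (b - 6)*(b + 1)^2*(b + 5)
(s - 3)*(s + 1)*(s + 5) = s^3 + 3*s^2 - 13*s - 15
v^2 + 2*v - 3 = (v - 1)*(v + 3)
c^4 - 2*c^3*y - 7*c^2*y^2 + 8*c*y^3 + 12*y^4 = (c - 3*y)*(c - 2*y)*(c + y)*(c + 2*y)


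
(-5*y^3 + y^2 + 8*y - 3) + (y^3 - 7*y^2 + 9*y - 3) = -4*y^3 - 6*y^2 + 17*y - 6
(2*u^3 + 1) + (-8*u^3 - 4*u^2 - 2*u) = -6*u^3 - 4*u^2 - 2*u + 1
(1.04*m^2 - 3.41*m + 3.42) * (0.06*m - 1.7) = 0.0624*m^3 - 1.9726*m^2 + 6.0022*m - 5.814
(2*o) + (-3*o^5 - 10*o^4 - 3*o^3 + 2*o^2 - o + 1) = -3*o^5 - 10*o^4 - 3*o^3 + 2*o^2 + o + 1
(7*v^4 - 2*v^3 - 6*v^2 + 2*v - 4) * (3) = 21*v^4 - 6*v^3 - 18*v^2 + 6*v - 12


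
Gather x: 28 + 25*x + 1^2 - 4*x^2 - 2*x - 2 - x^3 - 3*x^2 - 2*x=-x^3 - 7*x^2 + 21*x + 27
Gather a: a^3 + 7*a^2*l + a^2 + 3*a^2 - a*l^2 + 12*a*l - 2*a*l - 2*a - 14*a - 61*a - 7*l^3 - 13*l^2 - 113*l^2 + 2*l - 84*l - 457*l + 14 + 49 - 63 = a^3 + a^2*(7*l + 4) + a*(-l^2 + 10*l - 77) - 7*l^3 - 126*l^2 - 539*l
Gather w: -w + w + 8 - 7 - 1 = 0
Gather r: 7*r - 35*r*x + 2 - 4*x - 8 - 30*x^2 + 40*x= r*(7 - 35*x) - 30*x^2 + 36*x - 6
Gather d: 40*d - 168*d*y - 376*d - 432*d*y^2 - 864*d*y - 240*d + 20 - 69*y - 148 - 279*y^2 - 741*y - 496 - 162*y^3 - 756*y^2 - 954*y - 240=d*(-432*y^2 - 1032*y - 576) - 162*y^3 - 1035*y^2 - 1764*y - 864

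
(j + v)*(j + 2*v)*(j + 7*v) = j^3 + 10*j^2*v + 23*j*v^2 + 14*v^3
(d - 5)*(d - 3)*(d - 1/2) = d^3 - 17*d^2/2 + 19*d - 15/2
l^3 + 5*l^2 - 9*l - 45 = (l - 3)*(l + 3)*(l + 5)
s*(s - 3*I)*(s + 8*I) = s^3 + 5*I*s^2 + 24*s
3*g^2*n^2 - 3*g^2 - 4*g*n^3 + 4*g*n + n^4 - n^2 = (-3*g + n)*(-g + n)*(n - 1)*(n + 1)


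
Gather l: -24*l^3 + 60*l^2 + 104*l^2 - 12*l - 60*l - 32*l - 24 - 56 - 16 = -24*l^3 + 164*l^2 - 104*l - 96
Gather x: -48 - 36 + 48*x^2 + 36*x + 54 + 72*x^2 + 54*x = 120*x^2 + 90*x - 30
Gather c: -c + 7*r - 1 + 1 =-c + 7*r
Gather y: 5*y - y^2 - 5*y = -y^2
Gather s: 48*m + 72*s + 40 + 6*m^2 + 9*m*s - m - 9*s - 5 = 6*m^2 + 47*m + s*(9*m + 63) + 35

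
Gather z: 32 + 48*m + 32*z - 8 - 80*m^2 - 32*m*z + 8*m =-80*m^2 + 56*m + z*(32 - 32*m) + 24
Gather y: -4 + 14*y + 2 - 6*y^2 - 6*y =-6*y^2 + 8*y - 2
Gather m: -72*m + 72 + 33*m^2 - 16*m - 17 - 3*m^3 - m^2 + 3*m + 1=-3*m^3 + 32*m^2 - 85*m + 56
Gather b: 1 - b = 1 - b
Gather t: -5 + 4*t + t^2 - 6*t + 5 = t^2 - 2*t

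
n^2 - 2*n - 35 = (n - 7)*(n + 5)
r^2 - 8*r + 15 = (r - 5)*(r - 3)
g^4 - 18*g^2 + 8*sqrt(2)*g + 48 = (g - 2*sqrt(2))^2*(g + sqrt(2))*(g + 3*sqrt(2))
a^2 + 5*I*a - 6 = (a + 2*I)*(a + 3*I)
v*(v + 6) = v^2 + 6*v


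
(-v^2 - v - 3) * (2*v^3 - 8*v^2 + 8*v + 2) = -2*v^5 + 6*v^4 - 6*v^3 + 14*v^2 - 26*v - 6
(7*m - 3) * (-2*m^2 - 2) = -14*m^3 + 6*m^2 - 14*m + 6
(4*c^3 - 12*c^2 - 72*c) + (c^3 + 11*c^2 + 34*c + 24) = 5*c^3 - c^2 - 38*c + 24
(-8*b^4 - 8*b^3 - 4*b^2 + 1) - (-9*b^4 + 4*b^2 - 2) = b^4 - 8*b^3 - 8*b^2 + 3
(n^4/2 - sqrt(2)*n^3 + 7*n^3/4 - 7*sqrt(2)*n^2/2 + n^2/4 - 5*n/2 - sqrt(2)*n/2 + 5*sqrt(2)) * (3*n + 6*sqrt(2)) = 3*n^5/2 + 21*n^4/4 - 45*n^3/4 - 99*n^2/2 - 6*n + 60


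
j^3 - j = j*(j - 1)*(j + 1)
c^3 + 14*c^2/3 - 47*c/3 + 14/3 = (c - 2)*(c - 1/3)*(c + 7)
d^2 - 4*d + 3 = (d - 3)*(d - 1)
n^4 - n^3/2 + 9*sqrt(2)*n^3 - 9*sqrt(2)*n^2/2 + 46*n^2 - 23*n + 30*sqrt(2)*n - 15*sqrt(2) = (n - 1/2)*(n + sqrt(2))*(n + 3*sqrt(2))*(n + 5*sqrt(2))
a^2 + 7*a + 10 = (a + 2)*(a + 5)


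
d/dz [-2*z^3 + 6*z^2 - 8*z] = -6*z^2 + 12*z - 8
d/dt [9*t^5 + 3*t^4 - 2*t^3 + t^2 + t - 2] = 45*t^4 + 12*t^3 - 6*t^2 + 2*t + 1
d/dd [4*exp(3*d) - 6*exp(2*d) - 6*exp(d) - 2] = (12*exp(2*d) - 12*exp(d) - 6)*exp(d)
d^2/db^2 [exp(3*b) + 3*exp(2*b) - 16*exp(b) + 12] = (9*exp(2*b) + 12*exp(b) - 16)*exp(b)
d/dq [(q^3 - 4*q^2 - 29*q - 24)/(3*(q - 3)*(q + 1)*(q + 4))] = 2*(q^2 + 4*q + 14)/(q^4 + 2*q^3 - 23*q^2 - 24*q + 144)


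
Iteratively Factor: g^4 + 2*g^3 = (g)*(g^3 + 2*g^2) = g*(g + 2)*(g^2) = g^2*(g + 2)*(g)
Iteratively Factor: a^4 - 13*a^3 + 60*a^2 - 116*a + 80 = (a - 2)*(a^3 - 11*a^2 + 38*a - 40) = (a - 2)^2*(a^2 - 9*a + 20) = (a - 4)*(a - 2)^2*(a - 5)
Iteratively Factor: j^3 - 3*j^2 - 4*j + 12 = (j - 3)*(j^2 - 4) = (j - 3)*(j + 2)*(j - 2)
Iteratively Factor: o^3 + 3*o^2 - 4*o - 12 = (o - 2)*(o^2 + 5*o + 6) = (o - 2)*(o + 2)*(o + 3)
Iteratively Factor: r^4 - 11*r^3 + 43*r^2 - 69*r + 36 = (r - 3)*(r^3 - 8*r^2 + 19*r - 12) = (r - 4)*(r - 3)*(r^2 - 4*r + 3) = (r - 4)*(r - 3)*(r - 1)*(r - 3)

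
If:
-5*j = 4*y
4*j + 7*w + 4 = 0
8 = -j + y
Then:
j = -32/9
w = 92/63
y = 40/9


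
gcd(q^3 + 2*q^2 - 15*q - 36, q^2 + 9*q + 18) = q + 3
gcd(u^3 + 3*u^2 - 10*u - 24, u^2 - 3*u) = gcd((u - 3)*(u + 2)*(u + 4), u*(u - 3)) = u - 3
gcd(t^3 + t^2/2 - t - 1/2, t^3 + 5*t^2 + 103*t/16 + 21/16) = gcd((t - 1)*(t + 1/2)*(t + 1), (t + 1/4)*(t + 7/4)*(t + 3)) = 1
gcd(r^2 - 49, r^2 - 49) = r^2 - 49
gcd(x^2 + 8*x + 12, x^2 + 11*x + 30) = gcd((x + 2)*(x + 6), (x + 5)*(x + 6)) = x + 6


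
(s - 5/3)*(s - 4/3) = s^2 - 3*s + 20/9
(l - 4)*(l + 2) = l^2 - 2*l - 8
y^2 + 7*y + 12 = (y + 3)*(y + 4)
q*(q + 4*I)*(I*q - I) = I*q^3 - 4*q^2 - I*q^2 + 4*q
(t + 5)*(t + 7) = t^2 + 12*t + 35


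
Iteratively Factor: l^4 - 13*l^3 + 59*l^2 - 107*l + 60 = (l - 4)*(l^3 - 9*l^2 + 23*l - 15) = (l - 4)*(l - 3)*(l^2 - 6*l + 5) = (l - 4)*(l - 3)*(l - 1)*(l - 5)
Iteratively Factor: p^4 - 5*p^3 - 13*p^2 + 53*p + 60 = (p - 4)*(p^3 - p^2 - 17*p - 15) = (p - 4)*(p + 1)*(p^2 - 2*p - 15) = (p - 5)*(p - 4)*(p + 1)*(p + 3)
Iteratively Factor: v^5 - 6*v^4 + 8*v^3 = (v - 4)*(v^4 - 2*v^3) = (v - 4)*(v - 2)*(v^3) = v*(v - 4)*(v - 2)*(v^2) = v^2*(v - 4)*(v - 2)*(v)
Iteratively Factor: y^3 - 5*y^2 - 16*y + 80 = (y + 4)*(y^2 - 9*y + 20) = (y - 5)*(y + 4)*(y - 4)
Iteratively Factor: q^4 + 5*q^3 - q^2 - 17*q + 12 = (q + 4)*(q^3 + q^2 - 5*q + 3) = (q - 1)*(q + 4)*(q^2 + 2*q - 3) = (q - 1)*(q + 3)*(q + 4)*(q - 1)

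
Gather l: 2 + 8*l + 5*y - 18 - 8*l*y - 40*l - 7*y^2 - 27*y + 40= l*(-8*y - 32) - 7*y^2 - 22*y + 24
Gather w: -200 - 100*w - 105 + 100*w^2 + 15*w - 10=100*w^2 - 85*w - 315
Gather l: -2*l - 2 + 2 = -2*l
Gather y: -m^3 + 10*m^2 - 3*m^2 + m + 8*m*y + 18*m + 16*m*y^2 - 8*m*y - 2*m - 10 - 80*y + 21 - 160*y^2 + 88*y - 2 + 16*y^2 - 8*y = -m^3 + 7*m^2 + 17*m + y^2*(16*m - 144) + 9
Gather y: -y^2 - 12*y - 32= -y^2 - 12*y - 32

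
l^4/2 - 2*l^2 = l^2*(l/2 + 1)*(l - 2)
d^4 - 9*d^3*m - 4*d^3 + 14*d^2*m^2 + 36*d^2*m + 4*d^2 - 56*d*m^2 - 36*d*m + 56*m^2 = (d - 2)^2*(d - 7*m)*(d - 2*m)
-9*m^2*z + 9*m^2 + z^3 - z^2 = (-3*m + z)*(3*m + z)*(z - 1)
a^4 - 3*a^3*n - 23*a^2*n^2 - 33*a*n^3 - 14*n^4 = (a - 7*n)*(a + n)^2*(a + 2*n)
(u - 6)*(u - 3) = u^2 - 9*u + 18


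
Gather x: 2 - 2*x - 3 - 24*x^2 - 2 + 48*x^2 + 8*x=24*x^2 + 6*x - 3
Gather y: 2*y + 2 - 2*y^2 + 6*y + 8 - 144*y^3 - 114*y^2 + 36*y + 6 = -144*y^3 - 116*y^2 + 44*y + 16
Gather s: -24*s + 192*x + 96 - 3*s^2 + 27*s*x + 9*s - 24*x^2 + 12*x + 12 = -3*s^2 + s*(27*x - 15) - 24*x^2 + 204*x + 108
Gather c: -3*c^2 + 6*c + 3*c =-3*c^2 + 9*c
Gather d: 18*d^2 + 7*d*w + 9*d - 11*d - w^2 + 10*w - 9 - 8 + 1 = 18*d^2 + d*(7*w - 2) - w^2 + 10*w - 16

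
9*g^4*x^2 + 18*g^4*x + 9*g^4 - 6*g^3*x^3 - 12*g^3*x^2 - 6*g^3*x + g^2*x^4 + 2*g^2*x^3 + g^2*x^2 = (-3*g + x)^2*(g*x + g)^2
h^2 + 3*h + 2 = (h + 1)*(h + 2)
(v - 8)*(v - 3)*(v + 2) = v^3 - 9*v^2 + 2*v + 48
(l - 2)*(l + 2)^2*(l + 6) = l^4 + 8*l^3 + 8*l^2 - 32*l - 48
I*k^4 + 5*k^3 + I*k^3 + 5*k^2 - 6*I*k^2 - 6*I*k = k*(k - 3*I)*(k - 2*I)*(I*k + I)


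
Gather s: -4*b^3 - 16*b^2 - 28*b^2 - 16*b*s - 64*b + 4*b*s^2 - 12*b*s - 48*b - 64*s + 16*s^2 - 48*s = -4*b^3 - 44*b^2 - 112*b + s^2*(4*b + 16) + s*(-28*b - 112)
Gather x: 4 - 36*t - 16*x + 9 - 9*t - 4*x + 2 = -45*t - 20*x + 15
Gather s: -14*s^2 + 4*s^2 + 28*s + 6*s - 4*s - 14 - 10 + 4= -10*s^2 + 30*s - 20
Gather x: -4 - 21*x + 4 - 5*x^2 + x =-5*x^2 - 20*x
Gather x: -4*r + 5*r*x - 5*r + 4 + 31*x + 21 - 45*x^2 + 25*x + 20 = -9*r - 45*x^2 + x*(5*r + 56) + 45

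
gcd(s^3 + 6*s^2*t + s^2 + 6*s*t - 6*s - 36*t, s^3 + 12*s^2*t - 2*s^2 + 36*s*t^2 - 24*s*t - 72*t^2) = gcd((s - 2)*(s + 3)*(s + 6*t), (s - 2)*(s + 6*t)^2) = s^2 + 6*s*t - 2*s - 12*t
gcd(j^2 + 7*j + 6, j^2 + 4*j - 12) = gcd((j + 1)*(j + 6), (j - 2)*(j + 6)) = j + 6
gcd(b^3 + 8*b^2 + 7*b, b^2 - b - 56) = b + 7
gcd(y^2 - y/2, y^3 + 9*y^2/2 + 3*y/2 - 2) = y - 1/2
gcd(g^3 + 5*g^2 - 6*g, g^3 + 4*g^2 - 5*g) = g^2 - g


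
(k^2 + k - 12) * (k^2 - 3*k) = k^4 - 2*k^3 - 15*k^2 + 36*k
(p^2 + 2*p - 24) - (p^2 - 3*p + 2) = 5*p - 26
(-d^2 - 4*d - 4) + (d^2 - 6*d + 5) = 1 - 10*d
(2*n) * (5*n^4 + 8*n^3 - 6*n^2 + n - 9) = 10*n^5 + 16*n^4 - 12*n^3 + 2*n^2 - 18*n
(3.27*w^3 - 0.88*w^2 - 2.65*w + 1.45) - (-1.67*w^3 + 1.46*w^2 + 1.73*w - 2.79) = 4.94*w^3 - 2.34*w^2 - 4.38*w + 4.24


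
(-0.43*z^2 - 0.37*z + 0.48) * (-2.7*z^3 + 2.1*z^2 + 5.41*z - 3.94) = 1.161*z^5 + 0.096*z^4 - 4.3993*z^3 + 0.7005*z^2 + 4.0546*z - 1.8912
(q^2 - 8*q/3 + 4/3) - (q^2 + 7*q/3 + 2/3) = 2/3 - 5*q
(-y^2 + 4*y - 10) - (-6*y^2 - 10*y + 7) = 5*y^2 + 14*y - 17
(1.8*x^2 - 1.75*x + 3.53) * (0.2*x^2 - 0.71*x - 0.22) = 0.36*x^4 - 1.628*x^3 + 1.5525*x^2 - 2.1213*x - 0.7766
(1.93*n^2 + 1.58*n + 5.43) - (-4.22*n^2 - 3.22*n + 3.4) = 6.15*n^2 + 4.8*n + 2.03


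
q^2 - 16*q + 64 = (q - 8)^2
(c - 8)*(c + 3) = c^2 - 5*c - 24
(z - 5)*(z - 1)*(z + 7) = z^3 + z^2 - 37*z + 35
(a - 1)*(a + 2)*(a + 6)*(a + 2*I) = a^4 + 7*a^3 + 2*I*a^3 + 4*a^2 + 14*I*a^2 - 12*a + 8*I*a - 24*I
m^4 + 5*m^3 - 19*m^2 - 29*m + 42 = (m - 3)*(m - 1)*(m + 2)*(m + 7)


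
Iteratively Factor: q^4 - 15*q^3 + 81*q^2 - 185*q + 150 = (q - 3)*(q^3 - 12*q^2 + 45*q - 50) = (q - 5)*(q - 3)*(q^2 - 7*q + 10) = (q - 5)^2*(q - 3)*(q - 2)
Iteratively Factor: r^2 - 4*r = (r)*(r - 4)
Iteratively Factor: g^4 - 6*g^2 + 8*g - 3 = (g - 1)*(g^3 + g^2 - 5*g + 3) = (g - 1)*(g + 3)*(g^2 - 2*g + 1) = (g - 1)^2*(g + 3)*(g - 1)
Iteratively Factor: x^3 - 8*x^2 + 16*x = (x - 4)*(x^2 - 4*x) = (x - 4)^2*(x)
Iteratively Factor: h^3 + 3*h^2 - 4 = (h + 2)*(h^2 + h - 2) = (h + 2)^2*(h - 1)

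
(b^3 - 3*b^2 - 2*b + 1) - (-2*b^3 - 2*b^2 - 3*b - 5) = 3*b^3 - b^2 + b + 6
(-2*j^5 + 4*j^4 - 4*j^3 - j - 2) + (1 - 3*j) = -2*j^5 + 4*j^4 - 4*j^3 - 4*j - 1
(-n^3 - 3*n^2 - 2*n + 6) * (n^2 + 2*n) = -n^5 - 5*n^4 - 8*n^3 + 2*n^2 + 12*n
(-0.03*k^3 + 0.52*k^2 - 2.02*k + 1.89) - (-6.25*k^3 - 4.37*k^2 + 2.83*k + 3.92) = 6.22*k^3 + 4.89*k^2 - 4.85*k - 2.03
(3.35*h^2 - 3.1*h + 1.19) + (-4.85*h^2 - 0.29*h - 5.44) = -1.5*h^2 - 3.39*h - 4.25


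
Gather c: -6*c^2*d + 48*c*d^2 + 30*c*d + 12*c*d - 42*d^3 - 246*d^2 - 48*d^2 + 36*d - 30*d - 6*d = -6*c^2*d + c*(48*d^2 + 42*d) - 42*d^3 - 294*d^2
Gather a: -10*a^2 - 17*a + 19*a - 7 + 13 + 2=-10*a^2 + 2*a + 8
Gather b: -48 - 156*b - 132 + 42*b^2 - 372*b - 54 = 42*b^2 - 528*b - 234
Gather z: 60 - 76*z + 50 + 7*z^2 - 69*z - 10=7*z^2 - 145*z + 100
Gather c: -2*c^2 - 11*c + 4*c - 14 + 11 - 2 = -2*c^2 - 7*c - 5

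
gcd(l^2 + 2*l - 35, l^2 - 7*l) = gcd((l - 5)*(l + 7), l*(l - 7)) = 1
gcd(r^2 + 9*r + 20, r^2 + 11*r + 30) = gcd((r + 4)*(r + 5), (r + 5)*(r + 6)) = r + 5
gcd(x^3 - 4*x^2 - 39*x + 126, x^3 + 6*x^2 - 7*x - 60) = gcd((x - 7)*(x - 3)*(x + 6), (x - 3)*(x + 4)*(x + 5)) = x - 3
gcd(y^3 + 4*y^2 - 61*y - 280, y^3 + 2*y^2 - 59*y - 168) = y^2 - y - 56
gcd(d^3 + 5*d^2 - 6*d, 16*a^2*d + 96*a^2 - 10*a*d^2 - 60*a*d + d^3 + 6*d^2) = d + 6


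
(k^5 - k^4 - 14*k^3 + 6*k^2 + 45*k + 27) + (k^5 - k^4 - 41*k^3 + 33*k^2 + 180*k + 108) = 2*k^5 - 2*k^4 - 55*k^3 + 39*k^2 + 225*k + 135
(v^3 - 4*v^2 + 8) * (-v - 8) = -v^4 - 4*v^3 + 32*v^2 - 8*v - 64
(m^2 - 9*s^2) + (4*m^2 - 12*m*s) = 5*m^2 - 12*m*s - 9*s^2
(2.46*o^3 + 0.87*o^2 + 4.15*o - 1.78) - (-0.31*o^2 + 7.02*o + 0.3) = 2.46*o^3 + 1.18*o^2 - 2.87*o - 2.08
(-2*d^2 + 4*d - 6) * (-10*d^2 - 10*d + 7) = 20*d^4 - 20*d^3 + 6*d^2 + 88*d - 42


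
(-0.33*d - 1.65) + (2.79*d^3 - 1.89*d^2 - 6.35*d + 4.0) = 2.79*d^3 - 1.89*d^2 - 6.68*d + 2.35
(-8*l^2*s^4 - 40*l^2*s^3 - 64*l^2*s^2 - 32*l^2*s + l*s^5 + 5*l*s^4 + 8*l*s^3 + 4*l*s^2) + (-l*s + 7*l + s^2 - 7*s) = -8*l^2*s^4 - 40*l^2*s^3 - 64*l^2*s^2 - 32*l^2*s + l*s^5 + 5*l*s^4 + 8*l*s^3 + 4*l*s^2 - l*s + 7*l + s^2 - 7*s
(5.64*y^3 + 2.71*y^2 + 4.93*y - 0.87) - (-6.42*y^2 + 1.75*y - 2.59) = 5.64*y^3 + 9.13*y^2 + 3.18*y + 1.72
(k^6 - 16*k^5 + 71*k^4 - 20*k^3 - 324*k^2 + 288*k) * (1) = k^6 - 16*k^5 + 71*k^4 - 20*k^3 - 324*k^2 + 288*k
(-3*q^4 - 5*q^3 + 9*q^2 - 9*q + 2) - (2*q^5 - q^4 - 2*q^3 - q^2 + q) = -2*q^5 - 2*q^4 - 3*q^3 + 10*q^2 - 10*q + 2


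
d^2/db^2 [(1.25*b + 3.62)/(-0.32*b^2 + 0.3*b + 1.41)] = ((0.64*b - 0.3)*(1.25*b + 3.62)*(1.28*b - 0.6) + (2.4*b + 1.5668)*(-0.32*b^2 + 0.3*b + 1.41))/(-0.32*b^2 + 0.3*b + 1.41)^3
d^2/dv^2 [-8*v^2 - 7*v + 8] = -16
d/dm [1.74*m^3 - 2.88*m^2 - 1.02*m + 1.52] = 5.22*m^2 - 5.76*m - 1.02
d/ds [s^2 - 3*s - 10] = 2*s - 3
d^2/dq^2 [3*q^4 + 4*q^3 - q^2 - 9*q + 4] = 36*q^2 + 24*q - 2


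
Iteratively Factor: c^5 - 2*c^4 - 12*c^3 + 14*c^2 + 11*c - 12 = (c + 3)*(c^4 - 5*c^3 + 3*c^2 + 5*c - 4) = (c - 1)*(c + 3)*(c^3 - 4*c^2 - c + 4) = (c - 1)*(c + 1)*(c + 3)*(c^2 - 5*c + 4) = (c - 4)*(c - 1)*(c + 1)*(c + 3)*(c - 1)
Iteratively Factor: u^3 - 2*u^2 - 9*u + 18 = (u - 3)*(u^2 + u - 6) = (u - 3)*(u + 3)*(u - 2)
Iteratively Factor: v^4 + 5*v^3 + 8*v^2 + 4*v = (v + 2)*(v^3 + 3*v^2 + 2*v) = (v + 2)^2*(v^2 + v) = v*(v + 2)^2*(v + 1)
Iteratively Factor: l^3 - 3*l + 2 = (l - 1)*(l^2 + l - 2) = (l - 1)^2*(l + 2)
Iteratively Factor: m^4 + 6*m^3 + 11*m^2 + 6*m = (m + 1)*(m^3 + 5*m^2 + 6*m) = m*(m + 1)*(m^2 + 5*m + 6) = m*(m + 1)*(m + 3)*(m + 2)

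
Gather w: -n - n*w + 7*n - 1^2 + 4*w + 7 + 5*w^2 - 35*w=6*n + 5*w^2 + w*(-n - 31) + 6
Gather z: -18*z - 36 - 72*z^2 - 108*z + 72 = -72*z^2 - 126*z + 36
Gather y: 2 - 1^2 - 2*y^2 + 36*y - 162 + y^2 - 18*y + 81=-y^2 + 18*y - 80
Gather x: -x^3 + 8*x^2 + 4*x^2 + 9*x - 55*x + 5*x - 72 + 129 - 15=-x^3 + 12*x^2 - 41*x + 42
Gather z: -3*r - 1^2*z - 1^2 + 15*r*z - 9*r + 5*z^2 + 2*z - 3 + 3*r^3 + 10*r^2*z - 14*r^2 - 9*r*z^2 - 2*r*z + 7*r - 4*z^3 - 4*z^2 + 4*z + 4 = 3*r^3 - 14*r^2 - 5*r - 4*z^3 + z^2*(1 - 9*r) + z*(10*r^2 + 13*r + 5)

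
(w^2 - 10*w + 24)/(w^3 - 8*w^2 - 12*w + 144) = (w - 4)/(w^2 - 2*w - 24)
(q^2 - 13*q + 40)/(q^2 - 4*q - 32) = (q - 5)/(q + 4)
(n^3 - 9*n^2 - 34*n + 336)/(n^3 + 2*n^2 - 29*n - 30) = (n^2 - 15*n + 56)/(n^2 - 4*n - 5)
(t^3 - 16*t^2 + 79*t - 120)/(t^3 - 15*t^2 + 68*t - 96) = (t - 5)/(t - 4)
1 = 1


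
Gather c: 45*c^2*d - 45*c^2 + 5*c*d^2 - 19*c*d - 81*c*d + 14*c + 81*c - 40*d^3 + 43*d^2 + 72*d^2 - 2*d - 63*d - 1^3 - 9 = c^2*(45*d - 45) + c*(5*d^2 - 100*d + 95) - 40*d^3 + 115*d^2 - 65*d - 10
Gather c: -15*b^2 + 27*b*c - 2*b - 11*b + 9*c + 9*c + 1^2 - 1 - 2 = -15*b^2 - 13*b + c*(27*b + 18) - 2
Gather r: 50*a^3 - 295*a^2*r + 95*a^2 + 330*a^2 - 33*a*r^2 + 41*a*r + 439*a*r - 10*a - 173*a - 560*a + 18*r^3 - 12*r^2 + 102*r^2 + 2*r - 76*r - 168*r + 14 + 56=50*a^3 + 425*a^2 - 743*a + 18*r^3 + r^2*(90 - 33*a) + r*(-295*a^2 + 480*a - 242) + 70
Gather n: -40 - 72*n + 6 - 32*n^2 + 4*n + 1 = -32*n^2 - 68*n - 33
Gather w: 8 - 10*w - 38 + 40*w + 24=30*w - 6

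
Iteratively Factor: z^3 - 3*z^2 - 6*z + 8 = (z + 2)*(z^2 - 5*z + 4) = (z - 4)*(z + 2)*(z - 1)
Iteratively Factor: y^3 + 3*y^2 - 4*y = (y - 1)*(y^2 + 4*y) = y*(y - 1)*(y + 4)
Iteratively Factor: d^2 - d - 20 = (d - 5)*(d + 4)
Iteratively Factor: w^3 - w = (w + 1)*(w^2 - w) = w*(w + 1)*(w - 1)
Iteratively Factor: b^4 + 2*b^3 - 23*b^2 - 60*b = (b)*(b^3 + 2*b^2 - 23*b - 60) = b*(b - 5)*(b^2 + 7*b + 12) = b*(b - 5)*(b + 4)*(b + 3)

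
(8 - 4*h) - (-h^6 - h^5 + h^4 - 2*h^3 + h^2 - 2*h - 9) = h^6 + h^5 - h^4 + 2*h^3 - h^2 - 2*h + 17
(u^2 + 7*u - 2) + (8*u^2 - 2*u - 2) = 9*u^2 + 5*u - 4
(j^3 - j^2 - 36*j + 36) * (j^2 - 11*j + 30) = j^5 - 12*j^4 + 5*j^3 + 402*j^2 - 1476*j + 1080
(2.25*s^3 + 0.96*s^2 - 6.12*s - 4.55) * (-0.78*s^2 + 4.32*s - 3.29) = -1.755*s^5 + 8.9712*s^4 + 1.5183*s^3 - 26.0478*s^2 + 0.478800000000003*s + 14.9695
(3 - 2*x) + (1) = 4 - 2*x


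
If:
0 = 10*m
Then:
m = 0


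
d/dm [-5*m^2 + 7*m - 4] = 7 - 10*m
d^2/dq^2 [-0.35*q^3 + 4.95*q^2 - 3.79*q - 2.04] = 9.9 - 2.1*q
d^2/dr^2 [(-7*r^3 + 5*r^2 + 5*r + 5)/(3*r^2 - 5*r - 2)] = 2*(-97*r^3 + 15*r^2 - 219*r + 125)/(27*r^6 - 135*r^5 + 171*r^4 + 55*r^3 - 114*r^2 - 60*r - 8)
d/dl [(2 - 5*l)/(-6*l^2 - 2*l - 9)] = (-30*l^2 + 24*l + 49)/(36*l^4 + 24*l^3 + 112*l^2 + 36*l + 81)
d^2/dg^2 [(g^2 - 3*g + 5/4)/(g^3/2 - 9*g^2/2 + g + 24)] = (4*g^6 - 36*g^5 + 330*g^4 - 2580*g^3 + 9885*g^2 - 16542*g + 12548)/(g^9 - 27*g^8 + 249*g^7 - 693*g^6 - 2094*g^5 + 12132*g^4 + 1736*g^3 - 61632*g^2 + 13824*g + 110592)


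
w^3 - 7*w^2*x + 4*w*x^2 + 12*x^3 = (w - 6*x)*(w - 2*x)*(w + x)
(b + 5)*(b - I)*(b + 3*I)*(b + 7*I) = b^4 + 5*b^3 + 9*I*b^3 - 11*b^2 + 45*I*b^2 - 55*b + 21*I*b + 105*I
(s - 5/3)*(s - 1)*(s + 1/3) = s^3 - 7*s^2/3 + 7*s/9 + 5/9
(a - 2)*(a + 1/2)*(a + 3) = a^3 + 3*a^2/2 - 11*a/2 - 3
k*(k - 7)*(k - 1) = k^3 - 8*k^2 + 7*k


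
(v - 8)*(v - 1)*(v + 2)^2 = v^4 - 5*v^3 - 24*v^2 - 4*v + 32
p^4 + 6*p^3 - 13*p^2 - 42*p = p*(p - 3)*(p + 2)*(p + 7)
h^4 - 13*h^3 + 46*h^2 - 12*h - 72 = (h - 6)^2*(h - 2)*(h + 1)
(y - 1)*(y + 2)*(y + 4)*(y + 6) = y^4 + 11*y^3 + 32*y^2 + 4*y - 48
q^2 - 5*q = q*(q - 5)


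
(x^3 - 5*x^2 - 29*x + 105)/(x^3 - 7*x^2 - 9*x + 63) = (x + 5)/(x + 3)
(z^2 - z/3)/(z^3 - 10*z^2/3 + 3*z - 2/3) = z/(z^2 - 3*z + 2)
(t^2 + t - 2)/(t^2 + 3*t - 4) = (t + 2)/(t + 4)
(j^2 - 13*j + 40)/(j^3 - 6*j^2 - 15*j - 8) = (j - 5)/(j^2 + 2*j + 1)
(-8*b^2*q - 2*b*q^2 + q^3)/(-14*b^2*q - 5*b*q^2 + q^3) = (-4*b + q)/(-7*b + q)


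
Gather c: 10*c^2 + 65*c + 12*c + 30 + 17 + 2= 10*c^2 + 77*c + 49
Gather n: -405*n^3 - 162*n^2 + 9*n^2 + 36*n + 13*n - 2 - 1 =-405*n^3 - 153*n^2 + 49*n - 3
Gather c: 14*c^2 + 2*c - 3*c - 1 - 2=14*c^2 - c - 3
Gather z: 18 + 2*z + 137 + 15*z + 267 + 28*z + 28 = 45*z + 450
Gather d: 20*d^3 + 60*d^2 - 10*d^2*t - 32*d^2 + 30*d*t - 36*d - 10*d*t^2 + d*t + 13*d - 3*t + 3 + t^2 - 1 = 20*d^3 + d^2*(28 - 10*t) + d*(-10*t^2 + 31*t - 23) + t^2 - 3*t + 2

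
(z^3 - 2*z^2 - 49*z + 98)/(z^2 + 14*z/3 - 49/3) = 3*(z^2 - 9*z + 14)/(3*z - 7)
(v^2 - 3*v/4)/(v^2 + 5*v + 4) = v*(4*v - 3)/(4*(v^2 + 5*v + 4))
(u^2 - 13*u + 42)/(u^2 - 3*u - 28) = (u - 6)/(u + 4)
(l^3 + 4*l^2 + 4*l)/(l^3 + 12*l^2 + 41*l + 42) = l*(l + 2)/(l^2 + 10*l + 21)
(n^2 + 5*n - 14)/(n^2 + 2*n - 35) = (n - 2)/(n - 5)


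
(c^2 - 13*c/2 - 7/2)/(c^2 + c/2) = (c - 7)/c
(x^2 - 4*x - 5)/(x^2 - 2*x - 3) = (x - 5)/(x - 3)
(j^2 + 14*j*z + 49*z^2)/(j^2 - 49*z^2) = (-j - 7*z)/(-j + 7*z)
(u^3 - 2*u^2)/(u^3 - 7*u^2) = (u - 2)/(u - 7)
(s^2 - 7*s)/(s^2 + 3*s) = (s - 7)/(s + 3)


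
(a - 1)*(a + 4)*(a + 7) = a^3 + 10*a^2 + 17*a - 28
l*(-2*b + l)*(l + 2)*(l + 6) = -2*b*l^3 - 16*b*l^2 - 24*b*l + l^4 + 8*l^3 + 12*l^2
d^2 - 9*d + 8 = (d - 8)*(d - 1)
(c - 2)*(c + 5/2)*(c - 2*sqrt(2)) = c^3 - 2*sqrt(2)*c^2 + c^2/2 - 5*c - sqrt(2)*c + 10*sqrt(2)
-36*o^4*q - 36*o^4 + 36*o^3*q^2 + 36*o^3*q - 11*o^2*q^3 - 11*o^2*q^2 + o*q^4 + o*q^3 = (-6*o + q)*(-3*o + q)*(-2*o + q)*(o*q + o)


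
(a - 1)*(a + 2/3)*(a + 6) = a^3 + 17*a^2/3 - 8*a/3 - 4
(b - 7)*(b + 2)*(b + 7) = b^3 + 2*b^2 - 49*b - 98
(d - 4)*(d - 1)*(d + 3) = d^3 - 2*d^2 - 11*d + 12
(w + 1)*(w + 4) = w^2 + 5*w + 4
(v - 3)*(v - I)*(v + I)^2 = v^4 - 3*v^3 + I*v^3 + v^2 - 3*I*v^2 - 3*v + I*v - 3*I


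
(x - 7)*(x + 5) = x^2 - 2*x - 35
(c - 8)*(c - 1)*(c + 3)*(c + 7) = c^4 + c^3 - 61*c^2 - 109*c + 168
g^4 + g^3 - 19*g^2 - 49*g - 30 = (g - 5)*(g + 1)*(g + 2)*(g + 3)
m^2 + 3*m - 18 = (m - 3)*(m + 6)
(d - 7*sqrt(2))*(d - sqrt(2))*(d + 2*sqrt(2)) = d^3 - 6*sqrt(2)*d^2 - 18*d + 28*sqrt(2)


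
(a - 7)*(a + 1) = a^2 - 6*a - 7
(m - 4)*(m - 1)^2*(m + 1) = m^4 - 5*m^3 + 3*m^2 + 5*m - 4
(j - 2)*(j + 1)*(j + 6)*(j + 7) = j^4 + 12*j^3 + 27*j^2 - 68*j - 84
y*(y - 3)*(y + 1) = y^3 - 2*y^2 - 3*y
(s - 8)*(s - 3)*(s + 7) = s^3 - 4*s^2 - 53*s + 168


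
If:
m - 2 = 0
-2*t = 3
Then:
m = 2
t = -3/2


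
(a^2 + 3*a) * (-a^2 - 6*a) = -a^4 - 9*a^3 - 18*a^2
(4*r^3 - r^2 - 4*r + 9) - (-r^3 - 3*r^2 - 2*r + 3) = 5*r^3 + 2*r^2 - 2*r + 6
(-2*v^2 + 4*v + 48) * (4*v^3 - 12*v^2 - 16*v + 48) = -8*v^5 + 40*v^4 + 176*v^3 - 736*v^2 - 576*v + 2304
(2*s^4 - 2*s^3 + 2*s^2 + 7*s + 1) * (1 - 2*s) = -4*s^5 + 6*s^4 - 6*s^3 - 12*s^2 + 5*s + 1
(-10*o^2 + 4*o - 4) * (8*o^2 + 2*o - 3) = -80*o^4 + 12*o^3 + 6*o^2 - 20*o + 12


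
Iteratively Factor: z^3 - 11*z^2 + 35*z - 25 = (z - 5)*(z^2 - 6*z + 5) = (z - 5)*(z - 1)*(z - 5)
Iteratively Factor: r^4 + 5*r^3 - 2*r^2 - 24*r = (r)*(r^3 + 5*r^2 - 2*r - 24) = r*(r + 3)*(r^2 + 2*r - 8) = r*(r - 2)*(r + 3)*(r + 4)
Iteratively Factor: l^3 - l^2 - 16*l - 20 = (l + 2)*(l^2 - 3*l - 10) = (l - 5)*(l + 2)*(l + 2)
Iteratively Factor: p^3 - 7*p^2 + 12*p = (p)*(p^2 - 7*p + 12) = p*(p - 3)*(p - 4)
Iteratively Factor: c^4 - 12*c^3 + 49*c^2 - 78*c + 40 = (c - 4)*(c^3 - 8*c^2 + 17*c - 10) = (c - 5)*(c - 4)*(c^2 - 3*c + 2) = (c - 5)*(c - 4)*(c - 2)*(c - 1)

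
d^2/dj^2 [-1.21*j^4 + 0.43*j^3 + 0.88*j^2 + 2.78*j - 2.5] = -14.52*j^2 + 2.58*j + 1.76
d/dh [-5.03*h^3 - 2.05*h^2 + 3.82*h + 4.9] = -15.09*h^2 - 4.1*h + 3.82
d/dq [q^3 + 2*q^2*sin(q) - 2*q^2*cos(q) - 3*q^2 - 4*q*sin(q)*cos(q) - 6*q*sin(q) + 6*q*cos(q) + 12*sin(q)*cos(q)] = 2*sqrt(2)*q^2*sin(q + pi/4) + 3*q^2 - 2*q*sin(q) - 10*q*cos(q) - 4*q*cos(2*q) - 6*q - 2*sin(2*q) + 12*cos(2*q) + 6*sqrt(2)*cos(q + pi/4)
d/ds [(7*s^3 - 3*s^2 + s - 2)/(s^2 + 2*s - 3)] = (7*s^4 + 28*s^3 - 70*s^2 + 22*s + 1)/(s^4 + 4*s^3 - 2*s^2 - 12*s + 9)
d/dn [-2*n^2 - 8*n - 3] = -4*n - 8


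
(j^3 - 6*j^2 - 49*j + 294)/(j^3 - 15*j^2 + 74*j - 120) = (j^2 - 49)/(j^2 - 9*j + 20)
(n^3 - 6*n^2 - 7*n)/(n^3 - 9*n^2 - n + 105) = n*(n + 1)/(n^2 - 2*n - 15)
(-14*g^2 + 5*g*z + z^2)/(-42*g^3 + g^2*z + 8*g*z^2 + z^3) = 1/(3*g + z)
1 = 1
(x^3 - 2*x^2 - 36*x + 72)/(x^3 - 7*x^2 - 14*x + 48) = (x^2 - 36)/(x^2 - 5*x - 24)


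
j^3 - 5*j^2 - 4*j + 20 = (j - 5)*(j - 2)*(j + 2)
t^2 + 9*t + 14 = (t + 2)*(t + 7)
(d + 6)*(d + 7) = d^2 + 13*d + 42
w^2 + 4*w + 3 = (w + 1)*(w + 3)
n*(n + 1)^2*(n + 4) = n^4 + 6*n^3 + 9*n^2 + 4*n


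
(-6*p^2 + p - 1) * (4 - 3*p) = 18*p^3 - 27*p^2 + 7*p - 4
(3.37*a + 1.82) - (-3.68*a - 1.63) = 7.05*a + 3.45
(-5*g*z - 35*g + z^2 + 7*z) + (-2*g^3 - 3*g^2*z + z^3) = -2*g^3 - 3*g^2*z - 5*g*z - 35*g + z^3 + z^2 + 7*z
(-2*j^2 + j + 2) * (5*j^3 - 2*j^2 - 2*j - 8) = -10*j^5 + 9*j^4 + 12*j^3 + 10*j^2 - 12*j - 16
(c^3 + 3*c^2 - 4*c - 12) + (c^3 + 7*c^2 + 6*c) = 2*c^3 + 10*c^2 + 2*c - 12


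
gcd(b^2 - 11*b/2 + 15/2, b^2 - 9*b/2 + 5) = b - 5/2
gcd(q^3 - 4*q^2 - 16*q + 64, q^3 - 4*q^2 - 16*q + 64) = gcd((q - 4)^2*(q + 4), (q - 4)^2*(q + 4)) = q^3 - 4*q^2 - 16*q + 64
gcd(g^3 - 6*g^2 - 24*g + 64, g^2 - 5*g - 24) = g - 8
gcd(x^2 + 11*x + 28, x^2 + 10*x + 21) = x + 7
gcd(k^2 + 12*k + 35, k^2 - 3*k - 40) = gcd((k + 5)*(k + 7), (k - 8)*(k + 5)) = k + 5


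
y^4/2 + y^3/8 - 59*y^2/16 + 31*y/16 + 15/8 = (y/2 + 1/4)*(y - 2)*(y - 5/4)*(y + 3)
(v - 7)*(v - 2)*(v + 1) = v^3 - 8*v^2 + 5*v + 14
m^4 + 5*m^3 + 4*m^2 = m^2*(m + 1)*(m + 4)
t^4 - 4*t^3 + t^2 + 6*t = t*(t - 3)*(t - 2)*(t + 1)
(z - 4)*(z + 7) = z^2 + 3*z - 28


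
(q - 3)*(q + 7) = q^2 + 4*q - 21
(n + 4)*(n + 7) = n^2 + 11*n + 28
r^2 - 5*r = r*(r - 5)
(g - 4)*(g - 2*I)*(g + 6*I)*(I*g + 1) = I*g^4 - 3*g^3 - 4*I*g^3 + 12*g^2 + 16*I*g^2 + 12*g - 64*I*g - 48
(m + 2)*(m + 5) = m^2 + 7*m + 10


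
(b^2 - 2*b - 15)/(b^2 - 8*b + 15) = (b + 3)/(b - 3)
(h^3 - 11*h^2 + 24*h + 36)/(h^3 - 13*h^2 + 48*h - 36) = (h + 1)/(h - 1)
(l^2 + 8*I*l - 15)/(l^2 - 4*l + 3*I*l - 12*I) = (l + 5*I)/(l - 4)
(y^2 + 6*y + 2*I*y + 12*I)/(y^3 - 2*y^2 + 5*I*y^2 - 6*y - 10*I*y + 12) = (y + 6)/(y^2 + y*(-2 + 3*I) - 6*I)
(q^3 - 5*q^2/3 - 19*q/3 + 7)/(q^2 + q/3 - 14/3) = (q^2 - 4*q + 3)/(q - 2)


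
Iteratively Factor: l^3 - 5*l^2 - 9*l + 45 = (l - 3)*(l^2 - 2*l - 15) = (l - 3)*(l + 3)*(l - 5)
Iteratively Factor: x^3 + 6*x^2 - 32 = (x + 4)*(x^2 + 2*x - 8) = (x + 4)^2*(x - 2)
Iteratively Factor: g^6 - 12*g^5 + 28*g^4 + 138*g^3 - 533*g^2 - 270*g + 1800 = (g - 4)*(g^5 - 8*g^4 - 4*g^3 + 122*g^2 - 45*g - 450) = (g - 5)*(g - 4)*(g^4 - 3*g^3 - 19*g^2 + 27*g + 90) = (g - 5)^2*(g - 4)*(g^3 + 2*g^2 - 9*g - 18) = (g - 5)^2*(g - 4)*(g - 3)*(g^2 + 5*g + 6) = (g - 5)^2*(g - 4)*(g - 3)*(g + 2)*(g + 3)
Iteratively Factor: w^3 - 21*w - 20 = (w + 4)*(w^2 - 4*w - 5) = (w - 5)*(w + 4)*(w + 1)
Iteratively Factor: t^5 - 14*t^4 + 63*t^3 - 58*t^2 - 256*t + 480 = (t + 2)*(t^4 - 16*t^3 + 95*t^2 - 248*t + 240) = (t - 3)*(t + 2)*(t^3 - 13*t^2 + 56*t - 80) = (t - 5)*(t - 3)*(t + 2)*(t^2 - 8*t + 16) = (t - 5)*(t - 4)*(t - 3)*(t + 2)*(t - 4)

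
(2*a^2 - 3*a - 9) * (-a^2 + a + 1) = -2*a^4 + 5*a^3 + 8*a^2 - 12*a - 9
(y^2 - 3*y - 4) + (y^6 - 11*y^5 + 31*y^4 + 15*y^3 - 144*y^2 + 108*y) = y^6 - 11*y^5 + 31*y^4 + 15*y^3 - 143*y^2 + 105*y - 4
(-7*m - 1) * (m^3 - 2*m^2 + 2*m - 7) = -7*m^4 + 13*m^3 - 12*m^2 + 47*m + 7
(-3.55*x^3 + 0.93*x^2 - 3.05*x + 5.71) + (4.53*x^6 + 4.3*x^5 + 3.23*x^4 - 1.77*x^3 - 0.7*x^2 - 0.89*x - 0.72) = 4.53*x^6 + 4.3*x^5 + 3.23*x^4 - 5.32*x^3 + 0.23*x^2 - 3.94*x + 4.99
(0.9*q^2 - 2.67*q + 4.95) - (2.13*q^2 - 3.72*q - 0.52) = -1.23*q^2 + 1.05*q + 5.47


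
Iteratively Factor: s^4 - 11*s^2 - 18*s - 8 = (s + 1)*(s^3 - s^2 - 10*s - 8) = (s + 1)*(s + 2)*(s^2 - 3*s - 4) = (s - 4)*(s + 1)*(s + 2)*(s + 1)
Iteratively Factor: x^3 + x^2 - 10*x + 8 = (x - 2)*(x^2 + 3*x - 4) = (x - 2)*(x - 1)*(x + 4)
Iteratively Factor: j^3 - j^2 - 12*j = (j - 4)*(j^2 + 3*j) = j*(j - 4)*(j + 3)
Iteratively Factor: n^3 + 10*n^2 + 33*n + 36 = (n + 4)*(n^2 + 6*n + 9) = (n + 3)*(n + 4)*(n + 3)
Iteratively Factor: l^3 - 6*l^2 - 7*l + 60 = (l - 4)*(l^2 - 2*l - 15) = (l - 5)*(l - 4)*(l + 3)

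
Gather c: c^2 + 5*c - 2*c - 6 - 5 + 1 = c^2 + 3*c - 10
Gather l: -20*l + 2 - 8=-20*l - 6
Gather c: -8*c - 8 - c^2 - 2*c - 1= -c^2 - 10*c - 9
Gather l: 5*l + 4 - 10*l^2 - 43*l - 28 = -10*l^2 - 38*l - 24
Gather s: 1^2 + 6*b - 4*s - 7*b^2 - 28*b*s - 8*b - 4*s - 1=-7*b^2 - 2*b + s*(-28*b - 8)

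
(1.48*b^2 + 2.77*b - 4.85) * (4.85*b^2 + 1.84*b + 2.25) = 7.178*b^4 + 16.1577*b^3 - 15.0957*b^2 - 2.6915*b - 10.9125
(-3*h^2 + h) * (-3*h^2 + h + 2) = 9*h^4 - 6*h^3 - 5*h^2 + 2*h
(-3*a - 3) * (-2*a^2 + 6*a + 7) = 6*a^3 - 12*a^2 - 39*a - 21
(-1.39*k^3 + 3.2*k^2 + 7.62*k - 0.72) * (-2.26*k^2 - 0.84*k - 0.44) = 3.1414*k^5 - 6.0644*k^4 - 19.2976*k^3 - 6.1816*k^2 - 2.748*k + 0.3168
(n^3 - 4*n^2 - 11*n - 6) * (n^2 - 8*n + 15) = n^5 - 12*n^4 + 36*n^3 + 22*n^2 - 117*n - 90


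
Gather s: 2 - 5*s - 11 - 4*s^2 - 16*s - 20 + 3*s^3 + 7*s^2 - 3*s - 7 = 3*s^3 + 3*s^2 - 24*s - 36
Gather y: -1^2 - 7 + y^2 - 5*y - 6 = y^2 - 5*y - 14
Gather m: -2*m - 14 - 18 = -2*m - 32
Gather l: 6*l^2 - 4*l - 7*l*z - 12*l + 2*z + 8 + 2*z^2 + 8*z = 6*l^2 + l*(-7*z - 16) + 2*z^2 + 10*z + 8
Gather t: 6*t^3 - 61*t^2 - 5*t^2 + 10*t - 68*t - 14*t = 6*t^3 - 66*t^2 - 72*t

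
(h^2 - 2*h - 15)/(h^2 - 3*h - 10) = (h + 3)/(h + 2)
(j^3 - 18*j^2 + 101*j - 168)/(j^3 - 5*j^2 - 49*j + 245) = (j^2 - 11*j + 24)/(j^2 + 2*j - 35)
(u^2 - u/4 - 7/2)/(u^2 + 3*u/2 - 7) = (4*u + 7)/(2*(2*u + 7))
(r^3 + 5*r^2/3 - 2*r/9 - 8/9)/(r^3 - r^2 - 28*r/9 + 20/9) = (3*r^2 + 7*r + 4)/(3*r^2 - r - 10)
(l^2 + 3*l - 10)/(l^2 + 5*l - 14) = (l + 5)/(l + 7)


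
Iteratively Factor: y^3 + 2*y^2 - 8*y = (y - 2)*(y^2 + 4*y) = (y - 2)*(y + 4)*(y)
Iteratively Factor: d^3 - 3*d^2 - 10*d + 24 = (d - 4)*(d^2 + d - 6) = (d - 4)*(d - 2)*(d + 3)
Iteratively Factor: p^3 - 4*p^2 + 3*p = (p - 3)*(p^2 - p) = (p - 3)*(p - 1)*(p)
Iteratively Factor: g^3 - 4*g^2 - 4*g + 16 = (g - 4)*(g^2 - 4) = (g - 4)*(g + 2)*(g - 2)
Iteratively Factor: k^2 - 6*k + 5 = (k - 1)*(k - 5)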